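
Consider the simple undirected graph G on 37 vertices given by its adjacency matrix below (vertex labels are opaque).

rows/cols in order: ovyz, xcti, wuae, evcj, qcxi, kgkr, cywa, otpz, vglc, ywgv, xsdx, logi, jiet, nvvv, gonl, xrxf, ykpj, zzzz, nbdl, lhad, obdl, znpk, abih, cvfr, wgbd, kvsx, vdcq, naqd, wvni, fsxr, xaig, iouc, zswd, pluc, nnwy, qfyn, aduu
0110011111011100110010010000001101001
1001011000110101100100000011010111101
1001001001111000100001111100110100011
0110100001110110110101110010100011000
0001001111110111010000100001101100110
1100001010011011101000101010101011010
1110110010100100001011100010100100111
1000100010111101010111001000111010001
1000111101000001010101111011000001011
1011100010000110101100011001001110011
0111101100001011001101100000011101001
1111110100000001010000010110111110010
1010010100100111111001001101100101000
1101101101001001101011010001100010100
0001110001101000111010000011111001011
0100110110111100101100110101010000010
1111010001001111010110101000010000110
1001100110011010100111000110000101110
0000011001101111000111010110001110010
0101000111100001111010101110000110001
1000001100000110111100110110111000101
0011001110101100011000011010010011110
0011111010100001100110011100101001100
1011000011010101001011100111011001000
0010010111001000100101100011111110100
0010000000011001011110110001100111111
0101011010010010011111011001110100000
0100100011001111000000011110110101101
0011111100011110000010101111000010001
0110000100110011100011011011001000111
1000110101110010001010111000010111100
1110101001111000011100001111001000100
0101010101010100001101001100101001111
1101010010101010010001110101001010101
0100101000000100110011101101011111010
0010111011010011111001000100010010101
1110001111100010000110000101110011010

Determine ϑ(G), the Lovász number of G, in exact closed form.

Vertex abih has 18 neighbors: wuae, evcj, qcxi, kgkr, cywa, vglc, xsdx, xrxf, ykpj, lhad, obdl, cvfr, wgbd, kvsx, wvni, xaig, pluc, nnwy.
Vertex wgbd has 18 neighbors: wuae, kgkr, otpz, vglc, ywgv, jiet, ykpj, lhad, znpk, abih, vdcq, naqd, wvni, fsxr, xaig, iouc, zswd, nnwy.
N(znpk) = {wuae, evcj, cywa, otpz, vglc, xsdx, jiet, nvvv, zzzz, nbdl, cvfr, wgbd, vdcq, fsxr, zswd, pluc, nnwy, qfyn}, |N(znpk)| = 18.
Vertex xaig has 18 neighbors: ovyz, qcxi, kgkr, otpz, ywgv, xsdx, logi, gonl, nbdl, obdl, abih, cvfr, wgbd, fsxr, iouc, zswd, pluc, nnwy.
G on 37 vertices is 18-regular; strongly regular (37,18,8,9).
A has 3 distinct eigenvalues ≈ [18.0, 2.541381, -3.541381].
−37·(-sqrt(37)/2 - 1/2) / ((18)−(-sqrt(37)/2 - 1/2)) = sqrt(37) = ϑ(G).
≈ 6.0828 (to 4 d.p.).

sqrt(37)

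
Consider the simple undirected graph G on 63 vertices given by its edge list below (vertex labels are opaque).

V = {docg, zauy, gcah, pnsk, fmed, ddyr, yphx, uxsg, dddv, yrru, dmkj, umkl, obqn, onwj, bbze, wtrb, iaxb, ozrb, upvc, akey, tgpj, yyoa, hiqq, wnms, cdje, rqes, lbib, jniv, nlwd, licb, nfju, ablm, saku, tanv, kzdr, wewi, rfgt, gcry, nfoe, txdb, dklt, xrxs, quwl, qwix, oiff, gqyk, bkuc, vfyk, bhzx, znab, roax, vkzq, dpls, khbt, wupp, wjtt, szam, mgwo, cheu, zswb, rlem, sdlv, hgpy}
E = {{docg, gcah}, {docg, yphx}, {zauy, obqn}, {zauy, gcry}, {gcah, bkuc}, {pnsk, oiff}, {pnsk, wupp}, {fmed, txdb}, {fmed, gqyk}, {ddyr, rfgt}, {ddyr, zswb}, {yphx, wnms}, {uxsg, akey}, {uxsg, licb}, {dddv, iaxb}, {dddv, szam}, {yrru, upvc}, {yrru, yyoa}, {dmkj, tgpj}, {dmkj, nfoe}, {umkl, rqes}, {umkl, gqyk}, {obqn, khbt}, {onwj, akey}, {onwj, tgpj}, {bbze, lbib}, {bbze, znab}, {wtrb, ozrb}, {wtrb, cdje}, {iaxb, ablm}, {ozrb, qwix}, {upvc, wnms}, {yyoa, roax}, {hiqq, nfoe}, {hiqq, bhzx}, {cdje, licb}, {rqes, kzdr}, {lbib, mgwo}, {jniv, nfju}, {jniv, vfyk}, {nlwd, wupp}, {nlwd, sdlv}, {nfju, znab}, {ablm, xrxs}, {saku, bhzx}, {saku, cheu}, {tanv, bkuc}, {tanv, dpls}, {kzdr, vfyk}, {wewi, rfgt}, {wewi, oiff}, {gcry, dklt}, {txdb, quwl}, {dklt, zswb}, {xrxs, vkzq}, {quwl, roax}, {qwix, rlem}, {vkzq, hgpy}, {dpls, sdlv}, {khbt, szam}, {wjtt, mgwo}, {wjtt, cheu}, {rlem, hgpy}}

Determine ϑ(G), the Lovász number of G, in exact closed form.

63*cos(pi/63)/(cos(pi/63) + 1)

deg(qwix) = 2; N(qwix) = {ozrb, rlem}.
N(ablm) = {iaxb, xrxs}, |N(ablm)| = 2.
Vertex jniv has 2 neighbors: nfju, vfyk.
deg(wjtt) = 2; N(wjtt) = {mgwo, cheu}.
2-regular, N=63; connected 2-regular on 63 ⇒ C_{63}.
A has 32 distinct eigenvalues ≈ [2.0, 1.9901, 1.9603, 1.9111, 1.843, 1.7564, 1.6525, 1.5321, 1.3965, 1.247, 1.0851, 0.9124, 0.7307, 0.5417, 0.3473, 0.1495, -0.0499, -0.2487, -0.445, -0.637, -0.8226, -1.0, -1.1675, -1.3234, -1.4661, -1.5943, -1.7066, -1.8019, -1.8794, -1.9382, -1.9777, -1.9975].
ϑ = −N·λ_min/(λ_max−λ_min) = −63·(-2*cos(pi/63))/(2−(-2*cos(pi/63))) = 63*cos(pi/63)/(cos(pi/63) + 1).
≈ 31.480409 (to 6 d.p.).
31 ≤ 63*cos(pi/63)/(cos(pi/63) + 1) ≤ 32: both strict.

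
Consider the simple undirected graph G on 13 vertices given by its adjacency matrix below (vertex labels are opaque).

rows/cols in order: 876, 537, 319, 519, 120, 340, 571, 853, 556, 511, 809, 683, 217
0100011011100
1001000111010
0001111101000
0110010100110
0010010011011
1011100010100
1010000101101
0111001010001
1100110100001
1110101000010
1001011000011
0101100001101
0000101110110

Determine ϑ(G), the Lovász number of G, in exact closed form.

sqrt(13)

deg(519) = 6; N(519) = {537, 319, 340, 853, 809, 683}.
deg(511) = 6; N(511) = {876, 537, 319, 120, 571, 683}.
Vertex 120 has 6 neighbors: 319, 340, 556, 511, 683, 217.
deg(571) = 6; N(571) = {876, 319, 853, 511, 809, 217}.
Every vertex has degree 6 (N=13); Paley(13): SR with (k,λ,μ)=(6,2,3).
A has 3 distinct eigenvalues ≈ [6.0, 1.3028, -2.3028].
−13·(-sqrt(13)/2 - 1/2) / ((6)−(-sqrt(13)/2 - 1/2)) = sqrt(13) = ϑ(G).
ϑ(G) ≈ 3.605551275.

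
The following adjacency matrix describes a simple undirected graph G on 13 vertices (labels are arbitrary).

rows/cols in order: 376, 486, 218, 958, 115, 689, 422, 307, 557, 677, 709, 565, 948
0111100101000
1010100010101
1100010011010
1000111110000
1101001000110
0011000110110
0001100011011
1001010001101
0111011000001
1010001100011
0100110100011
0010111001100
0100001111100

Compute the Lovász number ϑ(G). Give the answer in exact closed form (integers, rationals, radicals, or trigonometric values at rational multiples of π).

Vertex 218 has 6 neighbors: 376, 486, 689, 557, 677, 565.
deg(307) = 6; N(307) = {376, 958, 689, 677, 709, 948}.
deg(115) = 6; N(115) = {376, 486, 958, 422, 709, 565}.
N(689) = {218, 958, 307, 557, 709, 565}, |N(689)| = 6.
deg(v) = 6 for all v (|V|=13); Paley(13): SR with (k,λ,μ)=(6,2,3).
A has 3 distinct eigenvalues ≈ [6.0, 1.303, -2.303].
−13·(-sqrt(13)/2 - 1/2) / ((6)−(-sqrt(13)/2 - 1/2)) = sqrt(13) = ϑ(G).
ϑ(G) ≈ 3.6056.

sqrt(13)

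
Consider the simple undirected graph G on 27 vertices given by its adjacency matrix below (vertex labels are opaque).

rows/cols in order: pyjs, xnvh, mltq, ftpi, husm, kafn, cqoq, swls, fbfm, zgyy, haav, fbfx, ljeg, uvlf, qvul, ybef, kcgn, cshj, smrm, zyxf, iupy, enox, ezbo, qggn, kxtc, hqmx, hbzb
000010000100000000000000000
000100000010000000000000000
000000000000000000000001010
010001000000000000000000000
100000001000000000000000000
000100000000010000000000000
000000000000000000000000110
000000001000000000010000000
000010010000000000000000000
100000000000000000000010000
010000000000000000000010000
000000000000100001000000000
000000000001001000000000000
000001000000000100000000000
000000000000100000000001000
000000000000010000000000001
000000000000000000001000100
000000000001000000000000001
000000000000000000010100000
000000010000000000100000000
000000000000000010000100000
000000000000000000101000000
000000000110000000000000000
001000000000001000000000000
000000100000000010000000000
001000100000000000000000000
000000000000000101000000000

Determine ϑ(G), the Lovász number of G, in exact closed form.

Vertex cqoq has 2 neighbors: kxtc, hqmx.
N(fbfm) = {husm, swls}, |N(fbfm)| = 2.
Vertex qggn has 2 neighbors: mltq, qvul.
deg(ybef) = 2; N(ybef) = {uvlf, hbzb}.
2-regular, N=27; the odd cycle C_{27}.
spec(A) ≈ [2.0, 1.946, 1.787, 1.532, 1.194, 0.792, 0.347, -0.116, -0.574, -1.0, -1.372, -1.671, -1.879, -1.986] (distinct, 3 d.p.).
ϑ = −N·λ_min/(λ_max−λ_min) = −27·(-2*cos(pi/27))/(2−(-2*cos(pi/27))) = 27*cos(pi/27)/(cos(pi/27) + 1).
Numerically 13.454204087.
Sandwich: α(G)=13 ≤ ϑ(G)=27*cos(pi/27)/(cos(pi/27) + 1) ≤ χ(Ḡ)=14 (both strict).

27*cos(pi/27)/(cos(pi/27) + 1)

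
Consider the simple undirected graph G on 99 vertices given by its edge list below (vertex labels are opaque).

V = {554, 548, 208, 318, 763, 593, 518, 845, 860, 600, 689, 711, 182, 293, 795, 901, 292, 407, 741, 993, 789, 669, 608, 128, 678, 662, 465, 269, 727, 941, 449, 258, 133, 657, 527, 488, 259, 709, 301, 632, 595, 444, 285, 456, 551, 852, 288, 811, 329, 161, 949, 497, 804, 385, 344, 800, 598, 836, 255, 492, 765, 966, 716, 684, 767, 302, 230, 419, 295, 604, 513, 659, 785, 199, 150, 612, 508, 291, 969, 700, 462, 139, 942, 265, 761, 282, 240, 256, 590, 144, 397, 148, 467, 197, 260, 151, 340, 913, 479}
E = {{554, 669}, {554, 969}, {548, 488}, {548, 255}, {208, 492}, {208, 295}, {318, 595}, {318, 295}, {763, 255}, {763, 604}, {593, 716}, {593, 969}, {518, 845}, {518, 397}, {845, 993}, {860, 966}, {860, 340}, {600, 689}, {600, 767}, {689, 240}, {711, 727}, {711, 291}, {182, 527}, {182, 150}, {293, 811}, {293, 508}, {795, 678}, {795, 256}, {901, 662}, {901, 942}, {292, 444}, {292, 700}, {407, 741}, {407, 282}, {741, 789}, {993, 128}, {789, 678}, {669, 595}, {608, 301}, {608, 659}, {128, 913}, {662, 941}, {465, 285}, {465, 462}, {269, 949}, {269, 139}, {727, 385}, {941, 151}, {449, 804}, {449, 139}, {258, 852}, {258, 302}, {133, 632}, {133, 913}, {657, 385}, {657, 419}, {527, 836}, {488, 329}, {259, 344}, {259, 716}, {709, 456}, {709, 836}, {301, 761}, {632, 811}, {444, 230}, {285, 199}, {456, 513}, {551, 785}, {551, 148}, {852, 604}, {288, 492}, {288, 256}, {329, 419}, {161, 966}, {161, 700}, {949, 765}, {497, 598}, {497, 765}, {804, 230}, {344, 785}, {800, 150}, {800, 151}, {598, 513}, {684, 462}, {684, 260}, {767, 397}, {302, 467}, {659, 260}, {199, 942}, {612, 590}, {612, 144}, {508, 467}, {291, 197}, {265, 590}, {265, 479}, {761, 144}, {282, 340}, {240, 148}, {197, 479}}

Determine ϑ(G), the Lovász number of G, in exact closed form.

99*cos(pi/99)/(cos(pi/99) + 1)

N(662) = {901, 941}, |N(662)| = 2.
deg(419) = 2; N(419) = {657, 329}.
Vertex 761 has 2 neighbors: 301, 144.
deg(199) = 2; N(199) = {285, 942}.
Regular of degree 2 on 99 vertices: connected 2-regular on 99 ⇒ C_{99}.
A has 50 distinct eigenvalues ≈ [2.0, 1.996, 1.984, 1.964, 1.936, 1.9, 1.857, 1.806, 1.748, 1.683, 1.611, 1.532, 1.447, 1.357, 1.261, 1.16, 1.054, 0.945, 0.831, 0.714, 0.594, 0.472, 0.347, 0.222, 0.095, -0.032, -0.158, -0.285, -0.41, -0.533, -0.654, -0.773, -0.888, -1.0, -1.108, -1.211, -1.31, -1.403, -1.491, -1.572, -1.647, -1.716, -1.778, -1.832, -1.879, -1.919, -1.951, -1.975, -1.991, -1.999].
−99·(-2*cos(pi/99)) / ((2)−(-2*cos(pi/99))) = 99*cos(pi/99)/(cos(pi/99) + 1) = ϑ(G).
= 49.48753629… (decimal).
Check 49 ≤ 99*cos(pi/99)/(cos(pi/99) + 1) ≤ 50: both strict.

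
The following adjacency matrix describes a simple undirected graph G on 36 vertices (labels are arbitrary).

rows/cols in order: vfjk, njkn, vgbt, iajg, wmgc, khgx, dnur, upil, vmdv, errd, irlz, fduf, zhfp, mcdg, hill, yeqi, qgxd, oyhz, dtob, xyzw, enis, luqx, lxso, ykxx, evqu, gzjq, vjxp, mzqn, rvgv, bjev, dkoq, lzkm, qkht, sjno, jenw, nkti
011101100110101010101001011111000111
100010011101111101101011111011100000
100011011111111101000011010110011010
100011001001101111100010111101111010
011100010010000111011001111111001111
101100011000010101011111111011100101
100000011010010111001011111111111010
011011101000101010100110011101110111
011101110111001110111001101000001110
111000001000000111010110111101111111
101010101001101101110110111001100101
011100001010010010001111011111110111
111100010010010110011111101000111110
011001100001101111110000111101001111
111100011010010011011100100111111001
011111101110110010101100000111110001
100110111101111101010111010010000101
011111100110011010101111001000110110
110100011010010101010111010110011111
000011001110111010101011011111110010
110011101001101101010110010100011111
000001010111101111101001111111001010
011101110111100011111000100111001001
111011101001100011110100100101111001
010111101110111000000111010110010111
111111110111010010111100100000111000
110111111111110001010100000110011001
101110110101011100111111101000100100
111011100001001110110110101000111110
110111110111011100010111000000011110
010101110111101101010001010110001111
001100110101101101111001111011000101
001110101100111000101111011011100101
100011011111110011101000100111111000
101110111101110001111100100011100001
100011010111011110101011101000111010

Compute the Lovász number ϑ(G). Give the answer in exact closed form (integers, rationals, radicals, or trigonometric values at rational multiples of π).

8

deg(rvgv) = 21; N(rvgv) = {vfjk, njkn, vgbt, wmgc, khgx, dnur, fduf, hill, yeqi, qgxd, dtob, xyzw, luqx, lxso, evqu, vjxp, dkoq, lzkm, qkht, sjno, jenw}.
deg(njkn) = 21; N(njkn) = {vfjk, wmgc, upil, vmdv, errd, fduf, zhfp, mcdg, hill, yeqi, oyhz, dtob, enis, lxso, ykxx, evqu, gzjq, vjxp, rvgv, bjev, dkoq}.
deg(ykxx) = 21; N(ykxx) = {vfjk, njkn, vgbt, wmgc, khgx, dnur, vmdv, fduf, zhfp, qgxd, oyhz, dtob, xyzw, luqx, evqu, mzqn, bjev, dkoq, lzkm, qkht, nkti}.
Vertex iajg has 21 neighbors: vfjk, wmgc, khgx, vmdv, fduf, zhfp, hill, yeqi, qgxd, oyhz, dtob, lxso, evqu, gzjq, vjxp, mzqn, bjev, dkoq, lzkm, qkht, jenw.
Every vertex has degree 21 (N=36); this is K(9,2), the Kneser graph.
A has 3 distinct eigenvalues ≈ [21.0, 1.0, -6.0].
ϑ = −N·λ_min/(λ_max−λ_min) = −36·(-6)/(21−(-6)) = 8.
Numerically 8.000000000.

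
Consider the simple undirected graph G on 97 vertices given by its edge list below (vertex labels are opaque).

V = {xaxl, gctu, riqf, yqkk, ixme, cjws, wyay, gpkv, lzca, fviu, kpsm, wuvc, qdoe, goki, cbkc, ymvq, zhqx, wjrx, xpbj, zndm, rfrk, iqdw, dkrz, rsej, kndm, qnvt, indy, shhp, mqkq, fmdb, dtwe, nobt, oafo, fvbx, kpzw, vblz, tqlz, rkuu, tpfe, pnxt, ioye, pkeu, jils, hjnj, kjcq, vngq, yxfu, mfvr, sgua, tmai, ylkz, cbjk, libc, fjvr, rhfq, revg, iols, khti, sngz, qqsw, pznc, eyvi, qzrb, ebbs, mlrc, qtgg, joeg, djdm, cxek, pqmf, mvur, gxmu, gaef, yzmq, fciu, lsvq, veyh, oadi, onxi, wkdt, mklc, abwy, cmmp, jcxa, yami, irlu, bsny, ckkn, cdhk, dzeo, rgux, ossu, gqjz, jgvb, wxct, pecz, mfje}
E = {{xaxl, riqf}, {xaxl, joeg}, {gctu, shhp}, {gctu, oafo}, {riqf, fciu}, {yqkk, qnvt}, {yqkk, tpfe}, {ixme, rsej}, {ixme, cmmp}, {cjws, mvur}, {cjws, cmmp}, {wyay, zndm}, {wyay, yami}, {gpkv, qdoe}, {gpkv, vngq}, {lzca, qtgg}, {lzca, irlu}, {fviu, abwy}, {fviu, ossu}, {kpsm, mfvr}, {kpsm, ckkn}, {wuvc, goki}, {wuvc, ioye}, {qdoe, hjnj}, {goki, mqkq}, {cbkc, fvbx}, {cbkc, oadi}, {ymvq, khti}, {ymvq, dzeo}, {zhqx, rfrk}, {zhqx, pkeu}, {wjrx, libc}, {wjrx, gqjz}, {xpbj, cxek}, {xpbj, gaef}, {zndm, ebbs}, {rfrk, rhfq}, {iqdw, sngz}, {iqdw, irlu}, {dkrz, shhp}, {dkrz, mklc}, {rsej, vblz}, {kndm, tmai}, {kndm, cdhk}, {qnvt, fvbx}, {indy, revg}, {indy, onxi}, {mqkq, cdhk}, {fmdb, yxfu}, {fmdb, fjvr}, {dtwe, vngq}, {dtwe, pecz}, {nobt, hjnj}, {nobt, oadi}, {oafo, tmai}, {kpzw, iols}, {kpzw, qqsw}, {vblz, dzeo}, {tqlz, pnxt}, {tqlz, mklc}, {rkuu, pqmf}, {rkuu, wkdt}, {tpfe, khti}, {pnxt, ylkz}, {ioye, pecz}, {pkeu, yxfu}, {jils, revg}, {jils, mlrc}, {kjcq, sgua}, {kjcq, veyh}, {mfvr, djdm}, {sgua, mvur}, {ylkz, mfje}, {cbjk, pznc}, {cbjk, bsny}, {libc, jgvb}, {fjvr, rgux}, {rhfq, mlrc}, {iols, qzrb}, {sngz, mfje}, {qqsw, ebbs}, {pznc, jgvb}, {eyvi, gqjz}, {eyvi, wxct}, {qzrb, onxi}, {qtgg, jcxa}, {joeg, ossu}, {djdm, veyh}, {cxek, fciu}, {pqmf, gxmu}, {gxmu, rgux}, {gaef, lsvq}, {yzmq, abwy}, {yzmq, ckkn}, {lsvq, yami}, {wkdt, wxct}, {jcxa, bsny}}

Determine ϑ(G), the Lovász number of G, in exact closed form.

N(sgua) = {kjcq, mvur}, |N(sgua)| = 2.
N(gctu) = {shhp, oafo}, |N(gctu)| = 2.
Vertex iols has 2 neighbors: kpzw, qzrb.
N(kpzw) = {iols, qqsw}, |N(kpzw)| = 2.
G on 97 vertices is 2-regular; this is C_{97}, the 97-cycle.
spec(A) ≈ [2.0, 1.9958, 1.9832, 1.9624, 1.9332, 1.896, 1.8508, 1.7979, 1.7374, 1.6697, 1.5949, 1.5134, 1.4256, 1.3318, 1.2325, 1.1279, 1.0186, 0.9051, 0.7878, 0.6671, 0.5437, 0.4179, 0.2905, 0.1618, 0.0324, -0.0971, -0.2262, -0.3544, -0.481, -0.6057, -0.7278, -0.8469, -0.9624, -1.0738, -1.1808, -1.2828, -1.3794, -1.4703, -1.555, -1.6331, -1.7044, -1.7686, -1.8253, -1.8744, -1.9156, -1.9488, -1.9738, -1.9906, -1.999] (distinct, 4 d.p.).
λ_max=2, λ_min=-2*cos(pi/97); ϑ = −97·λ_min/(λ_max−λ_min) = 97*cos(pi/97)/(cos(pi/97) + 1).
ϑ(G) ≈ 48.4873.
Lovász sandwich 48 ≤ 97*cos(pi/97)/(cos(pi/97) + 1) ≤ 49: both strict.

97*cos(pi/97)/(cos(pi/97) + 1)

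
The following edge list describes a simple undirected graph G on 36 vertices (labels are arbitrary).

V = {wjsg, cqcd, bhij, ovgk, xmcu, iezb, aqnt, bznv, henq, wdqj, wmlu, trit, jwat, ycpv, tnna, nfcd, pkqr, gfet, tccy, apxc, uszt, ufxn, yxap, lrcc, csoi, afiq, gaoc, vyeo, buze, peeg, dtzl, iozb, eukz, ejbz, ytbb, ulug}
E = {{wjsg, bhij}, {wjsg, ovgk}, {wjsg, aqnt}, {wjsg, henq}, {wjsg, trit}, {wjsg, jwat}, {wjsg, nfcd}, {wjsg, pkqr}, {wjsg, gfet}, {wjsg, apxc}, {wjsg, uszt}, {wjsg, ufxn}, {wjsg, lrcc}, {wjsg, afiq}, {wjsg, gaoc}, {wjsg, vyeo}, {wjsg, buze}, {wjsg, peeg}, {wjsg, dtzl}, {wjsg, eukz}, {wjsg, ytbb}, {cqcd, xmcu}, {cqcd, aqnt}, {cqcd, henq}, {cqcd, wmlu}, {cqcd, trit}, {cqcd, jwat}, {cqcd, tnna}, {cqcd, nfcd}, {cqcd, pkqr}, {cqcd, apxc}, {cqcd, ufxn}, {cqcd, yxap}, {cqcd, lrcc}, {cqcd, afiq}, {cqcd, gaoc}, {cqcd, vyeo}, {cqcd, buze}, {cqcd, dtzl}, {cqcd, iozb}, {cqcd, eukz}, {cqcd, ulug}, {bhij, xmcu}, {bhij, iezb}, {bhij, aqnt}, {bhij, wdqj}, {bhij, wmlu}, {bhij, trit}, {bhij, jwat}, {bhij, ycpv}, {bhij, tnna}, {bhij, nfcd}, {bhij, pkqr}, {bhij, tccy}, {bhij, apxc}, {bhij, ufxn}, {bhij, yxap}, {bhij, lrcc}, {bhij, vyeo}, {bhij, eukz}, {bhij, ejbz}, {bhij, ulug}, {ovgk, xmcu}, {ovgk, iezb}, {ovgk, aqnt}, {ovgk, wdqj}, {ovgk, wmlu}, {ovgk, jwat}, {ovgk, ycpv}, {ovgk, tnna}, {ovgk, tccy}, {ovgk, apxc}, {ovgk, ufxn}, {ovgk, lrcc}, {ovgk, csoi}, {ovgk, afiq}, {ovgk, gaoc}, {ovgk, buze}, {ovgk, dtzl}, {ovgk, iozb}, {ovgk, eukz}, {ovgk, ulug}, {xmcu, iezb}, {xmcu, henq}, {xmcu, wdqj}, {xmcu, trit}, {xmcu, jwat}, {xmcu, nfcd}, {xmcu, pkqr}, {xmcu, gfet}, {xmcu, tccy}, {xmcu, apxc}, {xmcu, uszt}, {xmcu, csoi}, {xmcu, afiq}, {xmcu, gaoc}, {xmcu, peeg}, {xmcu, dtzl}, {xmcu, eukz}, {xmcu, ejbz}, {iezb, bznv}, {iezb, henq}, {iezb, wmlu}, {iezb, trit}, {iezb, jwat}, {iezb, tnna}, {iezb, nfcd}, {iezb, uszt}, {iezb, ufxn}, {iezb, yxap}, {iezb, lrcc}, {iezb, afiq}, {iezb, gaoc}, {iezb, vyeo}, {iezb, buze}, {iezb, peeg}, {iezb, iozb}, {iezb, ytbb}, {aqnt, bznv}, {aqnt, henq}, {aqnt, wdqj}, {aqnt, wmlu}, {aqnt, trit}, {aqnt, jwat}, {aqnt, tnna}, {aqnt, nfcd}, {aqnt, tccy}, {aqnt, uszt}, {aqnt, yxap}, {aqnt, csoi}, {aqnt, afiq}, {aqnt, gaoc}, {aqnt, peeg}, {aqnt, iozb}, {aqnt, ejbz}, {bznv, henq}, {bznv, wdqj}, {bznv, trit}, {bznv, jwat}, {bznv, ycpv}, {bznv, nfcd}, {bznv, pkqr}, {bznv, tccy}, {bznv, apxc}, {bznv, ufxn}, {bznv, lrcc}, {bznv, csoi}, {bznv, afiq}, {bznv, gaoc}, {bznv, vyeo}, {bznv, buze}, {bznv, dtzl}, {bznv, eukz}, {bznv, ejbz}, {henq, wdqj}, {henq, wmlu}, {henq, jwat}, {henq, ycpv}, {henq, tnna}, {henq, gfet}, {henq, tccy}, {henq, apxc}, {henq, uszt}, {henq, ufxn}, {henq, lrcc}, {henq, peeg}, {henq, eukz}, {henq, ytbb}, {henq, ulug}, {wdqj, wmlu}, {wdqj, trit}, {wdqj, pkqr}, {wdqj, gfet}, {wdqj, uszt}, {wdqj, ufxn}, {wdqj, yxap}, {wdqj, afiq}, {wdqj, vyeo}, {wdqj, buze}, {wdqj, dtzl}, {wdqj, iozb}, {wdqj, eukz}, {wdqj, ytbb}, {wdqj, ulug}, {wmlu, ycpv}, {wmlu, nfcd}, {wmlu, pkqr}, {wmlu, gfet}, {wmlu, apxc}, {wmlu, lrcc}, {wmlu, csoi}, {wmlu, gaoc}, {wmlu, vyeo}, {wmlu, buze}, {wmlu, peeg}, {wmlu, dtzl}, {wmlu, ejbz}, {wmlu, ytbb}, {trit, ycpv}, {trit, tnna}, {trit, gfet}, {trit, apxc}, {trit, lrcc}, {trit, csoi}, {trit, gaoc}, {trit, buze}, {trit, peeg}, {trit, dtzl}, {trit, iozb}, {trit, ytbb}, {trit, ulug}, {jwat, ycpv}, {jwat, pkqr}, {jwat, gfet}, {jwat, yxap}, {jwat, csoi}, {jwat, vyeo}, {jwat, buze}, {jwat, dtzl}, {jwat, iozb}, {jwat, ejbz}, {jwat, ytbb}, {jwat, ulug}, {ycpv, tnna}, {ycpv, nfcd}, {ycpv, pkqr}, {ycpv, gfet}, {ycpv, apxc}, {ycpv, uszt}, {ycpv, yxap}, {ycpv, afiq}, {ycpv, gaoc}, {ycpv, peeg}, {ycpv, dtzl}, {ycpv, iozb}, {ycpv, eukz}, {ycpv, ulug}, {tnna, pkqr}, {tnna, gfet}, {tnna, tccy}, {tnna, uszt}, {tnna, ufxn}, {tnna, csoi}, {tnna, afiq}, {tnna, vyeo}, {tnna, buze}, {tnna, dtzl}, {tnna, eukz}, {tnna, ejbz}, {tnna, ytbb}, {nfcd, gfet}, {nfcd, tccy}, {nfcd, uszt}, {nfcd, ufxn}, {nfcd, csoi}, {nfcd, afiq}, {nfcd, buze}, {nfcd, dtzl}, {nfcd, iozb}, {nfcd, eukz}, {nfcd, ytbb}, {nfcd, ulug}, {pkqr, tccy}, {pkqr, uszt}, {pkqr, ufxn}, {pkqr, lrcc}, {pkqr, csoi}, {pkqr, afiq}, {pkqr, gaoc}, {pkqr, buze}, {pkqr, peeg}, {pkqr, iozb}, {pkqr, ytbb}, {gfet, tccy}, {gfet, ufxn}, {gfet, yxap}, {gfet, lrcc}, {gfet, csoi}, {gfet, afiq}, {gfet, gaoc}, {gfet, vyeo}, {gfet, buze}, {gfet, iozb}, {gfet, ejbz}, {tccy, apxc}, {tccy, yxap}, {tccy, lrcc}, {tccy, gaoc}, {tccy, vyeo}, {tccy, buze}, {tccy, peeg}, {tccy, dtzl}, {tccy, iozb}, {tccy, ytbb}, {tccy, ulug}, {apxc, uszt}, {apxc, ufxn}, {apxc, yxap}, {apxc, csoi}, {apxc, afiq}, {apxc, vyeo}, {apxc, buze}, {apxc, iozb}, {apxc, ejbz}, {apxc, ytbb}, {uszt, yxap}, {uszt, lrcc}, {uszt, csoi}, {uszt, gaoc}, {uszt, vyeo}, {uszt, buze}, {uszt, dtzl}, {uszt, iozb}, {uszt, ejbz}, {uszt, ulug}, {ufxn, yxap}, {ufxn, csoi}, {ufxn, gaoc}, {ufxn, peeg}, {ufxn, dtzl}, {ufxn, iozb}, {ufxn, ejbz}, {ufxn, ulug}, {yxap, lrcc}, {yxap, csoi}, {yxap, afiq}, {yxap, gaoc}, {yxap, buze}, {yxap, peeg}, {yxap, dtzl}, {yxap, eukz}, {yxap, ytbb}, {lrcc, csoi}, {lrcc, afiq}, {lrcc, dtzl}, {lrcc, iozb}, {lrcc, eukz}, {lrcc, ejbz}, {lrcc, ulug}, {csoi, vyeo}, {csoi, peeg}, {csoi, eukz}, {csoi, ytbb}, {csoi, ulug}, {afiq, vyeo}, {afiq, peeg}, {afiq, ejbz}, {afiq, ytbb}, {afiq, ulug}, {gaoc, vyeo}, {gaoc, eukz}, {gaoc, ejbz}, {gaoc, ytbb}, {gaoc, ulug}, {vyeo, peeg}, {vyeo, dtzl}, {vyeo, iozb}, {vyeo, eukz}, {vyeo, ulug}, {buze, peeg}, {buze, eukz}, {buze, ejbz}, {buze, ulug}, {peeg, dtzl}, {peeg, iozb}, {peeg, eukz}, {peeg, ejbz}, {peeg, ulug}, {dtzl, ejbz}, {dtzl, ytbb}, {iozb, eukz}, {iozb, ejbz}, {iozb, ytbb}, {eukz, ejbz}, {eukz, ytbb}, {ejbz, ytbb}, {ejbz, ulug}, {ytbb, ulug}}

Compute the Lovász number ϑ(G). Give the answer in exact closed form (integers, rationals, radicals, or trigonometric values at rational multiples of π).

8

N(ovgk) = {wjsg, xmcu, iezb, aqnt, wdqj, wmlu, jwat, ycpv, tnna, tccy, apxc, ufxn, lrcc, csoi, afiq, gaoc, buze, dtzl, iozb, eukz, ulug}, |N(ovgk)| = 21.
Vertex henq has 21 neighbors: wjsg, cqcd, xmcu, iezb, aqnt, bznv, wdqj, wmlu, jwat, ycpv, tnna, gfet, tccy, apxc, uszt, ufxn, lrcc, peeg, eukz, ytbb, ulug.
N(bznv) = {iezb, aqnt, henq, wdqj, trit, jwat, ycpv, nfcd, pkqr, tccy, apxc, ufxn, lrcc, csoi, afiq, gaoc, vyeo, buze, dtzl, eukz, ejbz}, |N(bznv)| = 21.
N(bhij) = {wjsg, xmcu, iezb, aqnt, wdqj, wmlu, trit, jwat, ycpv, tnna, nfcd, pkqr, tccy, apxc, ufxn, yxap, lrcc, vyeo, eukz, ejbz, ulug}, |N(bhij)| = 21.
deg(v) = 21 for all v (|V|=36); Kneser K(9,2) on C(9,2)=36 vertices.
The 3 distinct eigenvalues: [21.0, 1.0, -6.0].
λ_max=21, λ_min=-6; ϑ = −36·λ_min/(λ_max−λ_min) = 8.
ϑ(G) ≈ 8.000000000.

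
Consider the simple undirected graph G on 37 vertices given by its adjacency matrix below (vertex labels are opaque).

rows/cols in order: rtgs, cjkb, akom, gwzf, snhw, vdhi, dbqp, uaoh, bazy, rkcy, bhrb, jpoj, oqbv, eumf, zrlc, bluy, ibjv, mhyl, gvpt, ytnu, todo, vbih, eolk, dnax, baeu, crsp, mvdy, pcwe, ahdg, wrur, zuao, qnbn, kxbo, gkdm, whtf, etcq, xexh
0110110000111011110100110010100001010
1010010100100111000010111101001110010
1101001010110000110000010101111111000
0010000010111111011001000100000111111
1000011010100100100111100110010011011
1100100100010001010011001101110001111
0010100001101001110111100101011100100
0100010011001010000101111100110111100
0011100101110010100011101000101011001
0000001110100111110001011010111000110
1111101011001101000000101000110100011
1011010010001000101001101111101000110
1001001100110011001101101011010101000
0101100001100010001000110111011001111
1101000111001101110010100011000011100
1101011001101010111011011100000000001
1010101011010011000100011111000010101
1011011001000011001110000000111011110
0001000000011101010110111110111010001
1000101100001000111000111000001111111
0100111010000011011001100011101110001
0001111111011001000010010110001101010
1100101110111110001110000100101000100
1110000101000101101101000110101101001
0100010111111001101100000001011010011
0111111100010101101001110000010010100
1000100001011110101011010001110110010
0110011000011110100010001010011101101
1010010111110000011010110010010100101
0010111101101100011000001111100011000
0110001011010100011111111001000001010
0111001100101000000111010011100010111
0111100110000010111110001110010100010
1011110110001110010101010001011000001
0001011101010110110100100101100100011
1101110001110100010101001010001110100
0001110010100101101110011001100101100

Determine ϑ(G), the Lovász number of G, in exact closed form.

sqrt(37)

Vertex rkcy has 18 neighbors: dbqp, uaoh, bazy, bhrb, eumf, zrlc, bluy, ibjv, mhyl, vbih, dnax, baeu, mvdy, ahdg, wrur, zuao, whtf, etcq.
N(ahdg) = {rtgs, akom, vdhi, uaoh, bazy, rkcy, bhrb, jpoj, mhyl, gvpt, todo, eolk, dnax, mvdy, wrur, qnbn, whtf, xexh}, |N(ahdg)| = 18.
Vertex mhyl has 18 neighbors: rtgs, akom, gwzf, vdhi, dbqp, rkcy, zrlc, bluy, gvpt, ytnu, todo, ahdg, wrur, zuao, kxbo, gkdm, whtf, etcq.
Vertex bazy has 18 neighbors: akom, gwzf, snhw, uaoh, rkcy, bhrb, jpoj, zrlc, ibjv, todo, vbih, eolk, baeu, ahdg, zuao, kxbo, gkdm, xexh.
deg(v) = 18 for all v (|V|=37); Paley(37): SR with (k,λ,μ)=(18,8,9).
A has 3 distinct eigenvalues ≈ [18.0, 2.541381, -3.541381].
Lovász (edge-transitive): ϑ = −37·(-sqrt(37)/2 - 1/2)/((18)−(-sqrt(37)/2 - 1/2)) = sqrt(37).
≈ 6.082763 (to 6 d.p.).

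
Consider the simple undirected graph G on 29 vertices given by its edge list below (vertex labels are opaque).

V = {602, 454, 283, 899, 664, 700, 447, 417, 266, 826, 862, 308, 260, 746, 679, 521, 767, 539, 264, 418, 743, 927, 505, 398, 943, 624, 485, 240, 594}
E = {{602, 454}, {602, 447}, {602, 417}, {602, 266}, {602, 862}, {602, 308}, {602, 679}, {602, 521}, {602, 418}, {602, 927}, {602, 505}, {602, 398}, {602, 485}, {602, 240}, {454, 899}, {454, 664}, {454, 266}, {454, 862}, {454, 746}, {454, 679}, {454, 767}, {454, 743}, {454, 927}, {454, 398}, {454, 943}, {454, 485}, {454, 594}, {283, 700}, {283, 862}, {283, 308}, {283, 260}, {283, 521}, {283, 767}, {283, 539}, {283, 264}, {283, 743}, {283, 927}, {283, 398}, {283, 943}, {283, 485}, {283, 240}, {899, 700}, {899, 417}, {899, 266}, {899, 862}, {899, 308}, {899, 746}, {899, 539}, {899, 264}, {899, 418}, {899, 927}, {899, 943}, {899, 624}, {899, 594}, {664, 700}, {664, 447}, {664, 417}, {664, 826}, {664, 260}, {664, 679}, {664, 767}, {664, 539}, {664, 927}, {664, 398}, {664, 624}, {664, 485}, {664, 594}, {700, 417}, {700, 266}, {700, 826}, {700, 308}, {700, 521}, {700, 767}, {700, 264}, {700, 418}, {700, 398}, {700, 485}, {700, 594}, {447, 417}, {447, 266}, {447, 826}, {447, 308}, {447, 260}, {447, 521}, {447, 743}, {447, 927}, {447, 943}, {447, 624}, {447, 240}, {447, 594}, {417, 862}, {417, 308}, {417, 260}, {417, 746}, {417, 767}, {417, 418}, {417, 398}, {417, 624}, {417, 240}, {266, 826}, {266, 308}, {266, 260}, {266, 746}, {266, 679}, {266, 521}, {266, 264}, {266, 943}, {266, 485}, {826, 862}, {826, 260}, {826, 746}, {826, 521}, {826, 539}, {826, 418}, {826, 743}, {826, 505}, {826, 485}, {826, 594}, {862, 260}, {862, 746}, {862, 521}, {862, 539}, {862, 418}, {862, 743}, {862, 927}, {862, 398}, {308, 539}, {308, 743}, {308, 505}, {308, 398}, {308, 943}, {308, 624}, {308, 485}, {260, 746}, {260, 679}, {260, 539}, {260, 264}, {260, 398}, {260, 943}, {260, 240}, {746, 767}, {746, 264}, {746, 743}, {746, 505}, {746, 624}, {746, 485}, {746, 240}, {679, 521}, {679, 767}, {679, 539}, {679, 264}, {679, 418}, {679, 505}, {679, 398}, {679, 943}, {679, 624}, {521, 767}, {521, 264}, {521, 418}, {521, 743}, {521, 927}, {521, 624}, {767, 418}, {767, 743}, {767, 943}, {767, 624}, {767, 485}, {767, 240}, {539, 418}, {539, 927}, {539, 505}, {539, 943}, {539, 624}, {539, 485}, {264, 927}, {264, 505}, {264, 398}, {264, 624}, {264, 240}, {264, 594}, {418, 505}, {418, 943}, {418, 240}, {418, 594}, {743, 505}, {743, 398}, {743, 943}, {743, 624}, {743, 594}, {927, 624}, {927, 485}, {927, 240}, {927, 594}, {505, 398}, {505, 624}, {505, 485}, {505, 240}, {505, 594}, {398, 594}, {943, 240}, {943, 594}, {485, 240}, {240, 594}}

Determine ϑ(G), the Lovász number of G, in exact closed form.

N(266) = {602, 454, 899, 700, 447, 826, 308, 260, 746, 679, 521, 264, 943, 485}, |N(266)| = 14.
N(417) = {602, 899, 664, 700, 447, 862, 308, 260, 746, 767, 418, 398, 624, 240}, |N(417)| = 14.
Vertex 700 has 14 neighbors: 283, 899, 664, 417, 266, 826, 308, 521, 767, 264, 418, 398, 485, 594.
N(767) = {454, 283, 664, 700, 417, 746, 679, 521, 418, 743, 943, 624, 485, 240}, |N(767)| = 14.
G on 29 vertices is 14-regular; SR(29,14,6,7) — a Paley graph.
The 3 distinct eigenvalues: [14.0, 2.1926, -3.1926].
−29·(-sqrt(29)/2 - 1/2) / ((14)−(-sqrt(29)/2 - 1/2)) = sqrt(29) = ϑ(G).
≈ 5.3852 (to 4 d.p.).

sqrt(29)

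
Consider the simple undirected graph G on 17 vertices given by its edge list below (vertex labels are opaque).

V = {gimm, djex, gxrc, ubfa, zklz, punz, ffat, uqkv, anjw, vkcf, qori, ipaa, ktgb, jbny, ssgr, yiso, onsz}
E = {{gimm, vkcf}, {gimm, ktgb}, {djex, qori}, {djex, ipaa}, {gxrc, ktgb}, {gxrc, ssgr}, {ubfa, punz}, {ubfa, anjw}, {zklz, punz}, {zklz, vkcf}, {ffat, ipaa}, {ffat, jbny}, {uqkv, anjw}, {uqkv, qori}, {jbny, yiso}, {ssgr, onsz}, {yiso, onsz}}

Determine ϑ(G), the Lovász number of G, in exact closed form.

17*cos(pi/17)/(cos(pi/17) + 1)

deg(uqkv) = 2; N(uqkv) = {anjw, qori}.
N(djex) = {qori, ipaa}, |N(djex)| = 2.
Vertex ssgr has 2 neighbors: gxrc, onsz.
N(vkcf) = {gimm, zklz}, |N(vkcf)| = 2.
deg(v) = 2 for all v (|V|=17); a single 17-cycle (edge-transitive).
A has 9 distinct eigenvalues ≈ [2.0, 1.864944, 1.478018, 0.891477, 0.184537, -0.547326, -1.205269, -1.700434, -1.965946].
−17·(-2*cos(pi/17)) / ((2)−(-2*cos(pi/17))) = 17*cos(pi/17)/(cos(pi/17) + 1) = ϑ(G).
ϑ(G) ≈ 8.4270.
Sandwich: α(G)=8 ≤ ϑ(G)=17*cos(pi/17)/(cos(pi/17) + 1) ≤ χ(Ḡ)=9 (both strict).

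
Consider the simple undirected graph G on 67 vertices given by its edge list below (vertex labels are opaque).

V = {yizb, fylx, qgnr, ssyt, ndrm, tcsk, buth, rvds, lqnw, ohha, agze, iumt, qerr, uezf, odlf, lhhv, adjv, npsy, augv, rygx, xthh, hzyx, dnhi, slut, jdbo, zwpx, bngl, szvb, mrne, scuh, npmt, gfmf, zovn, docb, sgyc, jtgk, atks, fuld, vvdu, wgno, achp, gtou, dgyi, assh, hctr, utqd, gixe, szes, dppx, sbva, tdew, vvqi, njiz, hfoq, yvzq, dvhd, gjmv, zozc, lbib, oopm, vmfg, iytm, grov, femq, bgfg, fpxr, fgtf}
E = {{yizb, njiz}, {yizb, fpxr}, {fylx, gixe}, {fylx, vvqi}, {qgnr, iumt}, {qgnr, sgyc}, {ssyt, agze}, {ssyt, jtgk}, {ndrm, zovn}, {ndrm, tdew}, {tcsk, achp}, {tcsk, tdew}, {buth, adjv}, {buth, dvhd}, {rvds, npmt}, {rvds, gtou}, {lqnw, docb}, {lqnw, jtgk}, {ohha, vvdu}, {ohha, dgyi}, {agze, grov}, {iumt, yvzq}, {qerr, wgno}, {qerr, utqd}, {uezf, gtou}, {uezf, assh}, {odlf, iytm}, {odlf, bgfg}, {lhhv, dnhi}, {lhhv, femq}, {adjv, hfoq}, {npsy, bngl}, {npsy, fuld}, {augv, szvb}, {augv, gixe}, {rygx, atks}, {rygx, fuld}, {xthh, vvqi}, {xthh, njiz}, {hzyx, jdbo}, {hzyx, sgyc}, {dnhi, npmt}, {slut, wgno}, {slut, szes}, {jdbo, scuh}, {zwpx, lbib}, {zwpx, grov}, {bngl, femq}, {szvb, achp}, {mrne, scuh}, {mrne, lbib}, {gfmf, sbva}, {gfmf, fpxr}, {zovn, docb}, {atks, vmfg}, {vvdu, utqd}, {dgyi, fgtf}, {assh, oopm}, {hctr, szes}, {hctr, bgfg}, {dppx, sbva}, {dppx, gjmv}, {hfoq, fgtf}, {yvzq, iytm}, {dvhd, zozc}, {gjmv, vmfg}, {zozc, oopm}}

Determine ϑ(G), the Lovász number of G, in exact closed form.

67*cos(pi/67)/(cos(pi/67) + 1)

Vertex assh has 2 neighbors: uezf, oopm.
deg(jdbo) = 2; N(jdbo) = {hzyx, scuh}.
deg(achp) = 2; N(achp) = {tcsk, szvb}.
N(lhhv) = {dnhi, femq}, |N(lhhv)| = 2.
G on 67 vertices is 2-regular; this is C_{67}, the 67-cycle.
spec(A) ≈ [2.0, 1.991212, 1.964925, 1.92137, 1.860931, 1.784137, 1.691664, 1.584325, 1.463063, 1.328943, 1.183144, 1.026948, 0.861727, 0.688934, 0.510086, 0.326755, 0.140552, -0.046885, -0.233911, -0.418881, -0.600169, -0.776184, -0.945377, -1.106262, -1.257426, -1.397539, -1.52537, -1.639797, -1.739813, -1.824539, -1.893231, -1.945286, -1.980245, -1.997802] (distinct, 6 d.p.).
λ_max=2, λ_min=-2*cos(pi/67); ϑ = −67·λ_min/(λ_max−λ_min) = 67*cos(pi/67)/(cos(pi/67) + 1).
≈ 33.481579809 (to 9 d.p.).
33 ≤ 67*cos(pi/67)/(cos(pi/67) + 1) ≤ 34: both strict.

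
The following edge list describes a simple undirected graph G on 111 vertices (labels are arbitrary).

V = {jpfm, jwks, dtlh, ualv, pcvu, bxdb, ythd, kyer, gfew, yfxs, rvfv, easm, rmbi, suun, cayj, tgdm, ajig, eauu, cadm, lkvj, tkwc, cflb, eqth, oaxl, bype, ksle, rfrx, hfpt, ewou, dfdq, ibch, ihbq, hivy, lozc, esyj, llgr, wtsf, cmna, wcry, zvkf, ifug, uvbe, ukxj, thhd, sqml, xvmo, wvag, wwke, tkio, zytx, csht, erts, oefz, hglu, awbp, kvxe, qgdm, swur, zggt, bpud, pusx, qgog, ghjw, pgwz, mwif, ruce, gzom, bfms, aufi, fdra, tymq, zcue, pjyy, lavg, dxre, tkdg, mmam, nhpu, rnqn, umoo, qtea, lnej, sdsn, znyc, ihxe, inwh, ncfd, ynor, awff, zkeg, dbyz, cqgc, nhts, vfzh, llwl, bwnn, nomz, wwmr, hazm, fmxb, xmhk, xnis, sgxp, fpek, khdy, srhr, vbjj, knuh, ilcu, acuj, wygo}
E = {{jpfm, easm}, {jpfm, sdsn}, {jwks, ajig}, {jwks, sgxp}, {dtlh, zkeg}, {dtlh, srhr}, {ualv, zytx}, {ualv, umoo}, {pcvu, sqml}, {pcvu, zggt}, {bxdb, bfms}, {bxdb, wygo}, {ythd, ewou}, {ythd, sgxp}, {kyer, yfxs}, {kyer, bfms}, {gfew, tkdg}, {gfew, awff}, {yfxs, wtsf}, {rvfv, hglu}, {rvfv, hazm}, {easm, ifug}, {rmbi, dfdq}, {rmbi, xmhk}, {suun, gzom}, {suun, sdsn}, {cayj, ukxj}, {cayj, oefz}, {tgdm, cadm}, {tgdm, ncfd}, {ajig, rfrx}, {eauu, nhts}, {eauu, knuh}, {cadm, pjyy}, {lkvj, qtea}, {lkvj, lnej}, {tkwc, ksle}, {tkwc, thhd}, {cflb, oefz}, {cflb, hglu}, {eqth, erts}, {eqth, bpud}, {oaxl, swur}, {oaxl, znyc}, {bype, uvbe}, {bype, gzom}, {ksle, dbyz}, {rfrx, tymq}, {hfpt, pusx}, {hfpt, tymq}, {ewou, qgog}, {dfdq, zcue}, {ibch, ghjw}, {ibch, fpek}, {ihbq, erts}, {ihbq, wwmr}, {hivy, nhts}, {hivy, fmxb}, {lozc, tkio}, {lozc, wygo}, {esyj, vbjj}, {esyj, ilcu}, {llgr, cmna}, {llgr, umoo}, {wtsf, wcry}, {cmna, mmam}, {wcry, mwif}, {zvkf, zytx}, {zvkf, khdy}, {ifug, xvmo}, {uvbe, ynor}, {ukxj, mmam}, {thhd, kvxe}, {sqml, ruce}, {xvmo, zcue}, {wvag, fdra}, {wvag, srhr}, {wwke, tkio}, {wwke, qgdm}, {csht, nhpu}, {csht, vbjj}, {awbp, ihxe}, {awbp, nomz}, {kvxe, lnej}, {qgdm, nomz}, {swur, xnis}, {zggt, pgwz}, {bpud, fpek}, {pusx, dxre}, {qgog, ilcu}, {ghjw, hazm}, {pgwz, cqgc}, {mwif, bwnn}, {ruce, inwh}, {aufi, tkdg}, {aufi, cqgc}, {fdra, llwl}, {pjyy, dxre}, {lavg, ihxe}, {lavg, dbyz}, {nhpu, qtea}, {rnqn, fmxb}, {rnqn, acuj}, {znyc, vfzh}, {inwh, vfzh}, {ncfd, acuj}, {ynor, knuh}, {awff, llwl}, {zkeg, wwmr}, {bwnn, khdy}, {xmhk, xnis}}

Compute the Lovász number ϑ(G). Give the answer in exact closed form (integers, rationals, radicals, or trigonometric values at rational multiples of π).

111*cos(pi/111)/(cos(pi/111) + 1)

Vertex llgr has 2 neighbors: cmna, umoo.
deg(fdra) = 2; N(fdra) = {wvag, llwl}.
Vertex zvkf has 2 neighbors: zytx, khdy.
Vertex cflb has 2 neighbors: oefz, hglu.
Regular of degree 2 on 111 vertices: connected 2-regular on 111 ⇒ C_{111}.
spec(A) ≈ [2.0, 1.9968, 1.9872, 1.97123, 1.94895, 1.92043, 1.88575, 1.84504, 1.79841, 1.74603, 1.68805, 1.62466, 1.55607, 1.4825, 1.40417, 1.32135, 1.23429, 1.14329, 1.04861, 0.95058, 0.84951, 0.74571, 0.63953, 0.53129, 0.42136, 0.31007, 0.19779, 0.08488, -0.0283, -0.1414, -0.25404, -0.36586, -0.47652, -0.58565, -0.6929, -0.79793, -0.90041, -1.0, -1.09639, -1.18927, -1.27833, -1.36331, -1.44391, -1.51989, -1.591, -1.65702, -1.71773, -1.77293, -1.82246, -1.86614, -1.90385, -1.93547, -1.96088, -1.98001, -1.99279, -1.9992] (distinct, 5 d.p.).
With N=111: ϑ(G) = 111·(-(-1)*2*cos(pi/111))/(2−(-2*cos(pi/111))) = 111*cos(pi/111)/(cos(pi/111) + 1).
≈ 55.488884 (to 6 d.p.).
Check 55 ≤ 111*cos(pi/111)/(cos(pi/111) + 1) ≤ 56: both strict.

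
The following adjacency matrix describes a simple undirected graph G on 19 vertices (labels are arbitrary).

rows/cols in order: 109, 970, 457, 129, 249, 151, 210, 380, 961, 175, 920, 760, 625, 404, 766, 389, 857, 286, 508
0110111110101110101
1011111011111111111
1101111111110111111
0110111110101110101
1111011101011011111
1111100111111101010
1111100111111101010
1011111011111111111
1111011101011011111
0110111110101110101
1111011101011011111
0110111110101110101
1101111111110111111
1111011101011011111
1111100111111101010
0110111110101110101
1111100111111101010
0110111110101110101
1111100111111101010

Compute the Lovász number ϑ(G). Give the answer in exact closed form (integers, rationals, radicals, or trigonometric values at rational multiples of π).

6

Vertex 920 has 15 neighbors: 109, 970, 457, 129, 151, 210, 380, 175, 760, 625, 766, 389, 857, 286, 508.
deg(210) = 14; N(210) = {109, 970, 457, 129, 249, 380, 961, 175, 920, 760, 625, 404, 389, 286}.
Vertex 380 has 17 neighbors: 109, 457, 129, 249, 151, 210, 961, 175, 920, 760, 625, 404, 766, 389, 857, 286, 508.
deg(151) = 14; N(151) = {109, 970, 457, 129, 249, 380, 961, 175, 920, 760, 625, 404, 389, 286}.
5 parts of sizes [6, 5, 4, 2, 2]; α(G) = 6 = ϑ (perfect).
= 6.000000… (decimal).
6 ≤ 6 ≤ 6: collapsed.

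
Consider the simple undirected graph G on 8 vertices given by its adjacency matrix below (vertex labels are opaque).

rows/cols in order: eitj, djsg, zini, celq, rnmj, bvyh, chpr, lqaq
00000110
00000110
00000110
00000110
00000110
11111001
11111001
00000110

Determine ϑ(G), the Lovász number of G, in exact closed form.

6

Vertex djsg has 2 neighbors: bvyh, chpr.
Vertex chpr has 6 neighbors: eitj, djsg, zini, celq, rnmj, lqaq.
Vertex rnmj has 2 neighbors: bvyh, chpr.
N(eitj) = {bvyh, chpr}, |N(eitj)| = 2.
K_{6,2} (perfect); ϑ(G) = α(G) = max{6,2} = 6.
ϑ(G) ≈ 6.00000.
Lovász sandwich 6 ≤ 6 ≤ 6: collapsed.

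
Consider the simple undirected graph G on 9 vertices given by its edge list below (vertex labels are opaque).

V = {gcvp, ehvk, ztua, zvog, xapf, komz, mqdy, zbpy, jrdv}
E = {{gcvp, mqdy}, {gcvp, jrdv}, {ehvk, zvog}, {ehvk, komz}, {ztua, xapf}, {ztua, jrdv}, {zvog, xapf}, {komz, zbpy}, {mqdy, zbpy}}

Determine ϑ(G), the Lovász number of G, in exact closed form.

deg(komz) = 2; N(komz) = {ehvk, zbpy}.
deg(xapf) = 2; N(xapf) = {ztua, zvog}.
deg(zvog) = 2; N(zvog) = {ehvk, xapf}.
N(ehvk) = {zvog, komz}, |N(ehvk)| = 2.
Regular of degree 2 on 9 vertices: the odd cycle C_{9}.
A has 5 distinct eigenvalues ≈ [2.0, 1.5321, 0.3473, -1.0, -1.8794].
Lovász (edge-transitive): ϑ = −9·(-2*cos(pi/9))/((2)−(-2*cos(pi/9))) = 9*cos(pi/9)/(cos(pi/9) + 1).
ϑ(G) ≈ 4.3600896.
Check 4 ≤ 9*cos(pi/9)/(cos(pi/9) + 1) ≤ 5: both strict.

9*cos(pi/9)/(cos(pi/9) + 1)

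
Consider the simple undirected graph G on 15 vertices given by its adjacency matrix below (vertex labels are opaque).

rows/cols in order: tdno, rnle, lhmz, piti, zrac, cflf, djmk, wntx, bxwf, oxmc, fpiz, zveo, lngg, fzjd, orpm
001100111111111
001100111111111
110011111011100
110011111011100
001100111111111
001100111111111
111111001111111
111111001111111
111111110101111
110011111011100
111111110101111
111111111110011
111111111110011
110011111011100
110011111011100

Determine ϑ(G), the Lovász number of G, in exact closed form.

deg(wntx) = 13; N(wntx) = {tdno, rnle, lhmz, piti, zrac, cflf, bxwf, oxmc, fpiz, zveo, lngg, fzjd, orpm}.
deg(tdno) = 11; N(tdno) = {lhmz, piti, djmk, wntx, bxwf, oxmc, fpiz, zveo, lngg, fzjd, orpm}.
deg(oxmc) = 10; N(oxmc) = {tdno, rnle, zrac, cflf, djmk, wntx, bxwf, fpiz, zveo, lngg}.
Vertex fpiz has 13 neighbors: tdno, rnle, lhmz, piti, zrac, cflf, djmk, wntx, oxmc, zveo, lngg, fzjd, orpm.
5 parts of sizes [5, 4, 2, 2, 2]; α(G) = 5 = ϑ (perfect).
= 5.0000000… (decimal).
Check 5 ≤ 5 ≤ 5: collapsed.

5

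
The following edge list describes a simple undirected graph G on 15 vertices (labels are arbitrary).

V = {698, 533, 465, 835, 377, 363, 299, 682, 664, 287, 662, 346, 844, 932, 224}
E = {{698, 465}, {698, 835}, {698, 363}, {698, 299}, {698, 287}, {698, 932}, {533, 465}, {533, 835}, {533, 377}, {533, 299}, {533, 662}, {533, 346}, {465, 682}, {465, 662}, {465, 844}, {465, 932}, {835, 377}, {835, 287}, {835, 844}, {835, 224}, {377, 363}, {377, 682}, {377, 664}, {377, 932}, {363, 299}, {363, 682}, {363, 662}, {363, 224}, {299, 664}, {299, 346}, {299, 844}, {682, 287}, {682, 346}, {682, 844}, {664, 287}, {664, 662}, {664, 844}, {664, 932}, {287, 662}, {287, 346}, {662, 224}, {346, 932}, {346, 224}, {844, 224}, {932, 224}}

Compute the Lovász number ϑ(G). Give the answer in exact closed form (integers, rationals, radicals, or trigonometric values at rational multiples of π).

5

N(377) = {533, 835, 363, 682, 664, 932}, |N(377)| = 6.
deg(299) = 6; N(299) = {698, 533, 363, 664, 346, 844}.
deg(287) = 6; N(287) = {698, 835, 682, 664, 662, 346}.
Vertex 224 has 6 neighbors: 835, 363, 662, 346, 844, 932.
deg(v) = 6 for all v (|V|=15); Kneser-type, 2-subsets of [6].
The 3 distinct eigenvalues: [6.0, 1.0, -3.0].
Lovász: ϑ = −15(-3)/(6+-1*(-3)) = 5.
≈ 5.0000000 (to 7 d.p.).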